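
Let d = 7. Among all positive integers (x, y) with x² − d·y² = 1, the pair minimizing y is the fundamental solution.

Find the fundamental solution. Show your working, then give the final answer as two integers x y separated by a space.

8 3

[2; 1,1,1,4] for √7; ℓ=4 ⇒ convergent index 3
a_0=2:  p_0=2·1+0=2,  q_0=2·0+1=1
a_1=1:  p_1=1·2+1=3,  q_1=1·1+0=1
a_2=1:  p_2=1·3+2=5,  q_2=1·1+1=2
a_3=1:  p_3=1·5+3=8,  q_3=1·2+1=3
→ (8, 3).  Check: 8²=64, 7·3²=63, difference 1.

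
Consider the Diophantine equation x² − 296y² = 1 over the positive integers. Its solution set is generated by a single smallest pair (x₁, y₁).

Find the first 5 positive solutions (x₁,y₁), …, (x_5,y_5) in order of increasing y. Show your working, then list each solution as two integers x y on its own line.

3699 215
27365201 1590570
202447753299 11767036645
1497708451540801 87052535509140
11080046922051092499 644014645929581075

[17; 4,1,7,1,4,34] for √296; ℓ=6 ⇒ convergent index 5
a_0=17:  p_0=17·1+0=17,  q_0=17·0+1=1
…
a_2=1:  p_2=1·69+17=86,  q_2=1·4+1=5
…
a_4=1:  p_4=1·671+86=757,  q_4=1·39+5=44
a_5=4:  p_5=4·757+671=3699,  q_5=4·44+39=215
→ (3699, 215).  Check: 3699²=13682601, 296·215²=13682600, difference 1.
k=2:  x_2 = 3699·3699+296·215·215 = 27365201,  y_2 = 3699·215+215·3699 = 1590570
k=3:  x_3 = 3699·27365201+296·215·1590570 = 202447753299,  y_3 = 3699·1590570+215·27365201 = 11767036645
k=4:  x_4 = 3699·202447753299+296·215·11767036645 = 1497708451540801,  y_4 = 3699·11767036645+215·202447753299 = 87052535509140
k=5:  x_5 = 3699·1497708451540801+296·215·87052535509140 = 11080046922051092499,  y_5 = 3699·87052535509140+215·1497708451540801 = 644014645929581075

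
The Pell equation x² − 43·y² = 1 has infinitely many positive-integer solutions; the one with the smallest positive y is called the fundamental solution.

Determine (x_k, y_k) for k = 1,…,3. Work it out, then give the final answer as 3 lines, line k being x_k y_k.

3482 531
24248647 3697884
168867574226 25752063645

d=43: √d = [6; 1,1,3,1,5,1,3,1,1,12] (ℓ=10, even), read p_9/q_9
k=0  a_k=6  p_k/q_k = 6/1
…
k=3  a_k=3  p_k/q_k = 46/7
…
k=6  a_k=1  p_k/q_k = 400/61
k=7  a_k=3  p_k/q_k = 1541/235
k=8  a_k=1  p_k/q_k = 1941/296
k=9  a_k=1  p_k/q_k = 3482/531
→ (3482, 531).  Check: 3482²=12124324, 43·531²=12124323, difference 1.
(x_2, y_2) = (3482·3482 + 43·531·531, 3482·531 + 531·3482) = (24248647, 3697884)
(x_3, y_3) = (3482·24248647 + 43·531·3697884, 3482·3697884 + 531·24248647) = (168867574226, 25752063645)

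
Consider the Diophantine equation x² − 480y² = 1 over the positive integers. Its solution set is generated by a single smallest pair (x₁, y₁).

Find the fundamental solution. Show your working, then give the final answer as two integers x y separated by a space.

241 11

[21; 1,9,1,42] for √480; ℓ=4 ⇒ convergent index 3
k=0  a_k=21  p_k/q_k = 21/1
…
k=2  a_k=9  p_k/q_k = 219/10
k=3  a_k=1  p_k/q_k = 241/11
fundamental: x₁=241, y₁=11  (since 58081 − 480·121 = 1)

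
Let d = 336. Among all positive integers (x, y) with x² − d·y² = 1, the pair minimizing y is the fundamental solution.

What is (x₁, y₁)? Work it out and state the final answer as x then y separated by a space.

55 3

√336 → a₀=18, period (3,36); ℓ=2 even so k=1
step 0: (18, 1)  from 18·(1,0) + (0,1)
step 1: (55, 3)  from 3·(18,1) + (1,0)
→ (55, 3).  Check: 55²=3025, 336·3²=3024, difference 1.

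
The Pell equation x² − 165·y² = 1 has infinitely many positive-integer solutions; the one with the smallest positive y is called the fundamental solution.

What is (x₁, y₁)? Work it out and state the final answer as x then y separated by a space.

1079 84

√165 → a₀=12, period (1,5,2,5,1,24); ℓ=6 even so k=5
k=0  a_k=12  p_k/q_k = 12/1
k=1  a_k=1  p_k/q_k = 13/1
k=2  a_k=5  p_k/q_k = 77/6
k=3  a_k=2  p_k/q_k = 167/13
k=4  a_k=5  p_k/q_k = 912/71
k=5  a_k=1  p_k/q_k = 1079/84
(x₁, y₁) = (1079, 84);  1079² − 165·84² = 1 ✓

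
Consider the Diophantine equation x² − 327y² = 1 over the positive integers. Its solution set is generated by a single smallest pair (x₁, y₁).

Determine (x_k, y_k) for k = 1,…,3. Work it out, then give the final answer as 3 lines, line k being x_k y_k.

√327 → a₀=18, period (12,36); ℓ=2 even so k=1
k=0  a_k=18  p_k/q_k = 18/1
k=1  a_k=12  p_k/q_k = 217/12
fundamental: x₁=217, y₁=12  (since 47089 − 327·144 = 1)
(217+12√327)^2 = 94177 + 5208√327
(217+12√327)^3 = 40872601 + 2260260√327

217 12
94177 5208
40872601 2260260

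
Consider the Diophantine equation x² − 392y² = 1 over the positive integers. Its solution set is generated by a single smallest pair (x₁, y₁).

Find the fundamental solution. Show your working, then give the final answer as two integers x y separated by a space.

√392 → a₀=19, period (1,3,1,38); ℓ=4 even so k=3
a_0=19:  p_0=19·1+0=19,  q_0=19·0+1=1
a_1=1:  p_1=1·19+1=20,  q_1=1·1+0=1
a_2=3:  p_2=3·20+19=79,  q_2=3·1+1=4
a_3=1:  p_3=1·79+20=99,  q_3=1·4+1=5
(x₁, y₁) = (99, 5);  99² − 392·5² = 1 ✓

99 5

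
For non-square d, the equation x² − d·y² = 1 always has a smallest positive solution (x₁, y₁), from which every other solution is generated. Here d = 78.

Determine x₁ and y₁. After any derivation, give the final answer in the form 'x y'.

d=78: √d = [8; 1,4,1,16] (ℓ=4, even), read p_3/q_3
i=0: a=8 ⇒ p=8, q=1
…
i=2: a=4 ⇒ p=44, q=5
i=3: a=1 ⇒ p=53, q=6
fundamental: x₁=53, y₁=6  (since 2809 − 78·36 = 1)

53 6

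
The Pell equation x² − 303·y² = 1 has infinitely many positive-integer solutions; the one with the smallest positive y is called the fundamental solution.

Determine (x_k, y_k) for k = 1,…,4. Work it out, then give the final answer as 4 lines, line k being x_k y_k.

[17; 2,2,5,2,2,34] for √303; ℓ=6 ⇒ convergent index 5
a_0=17:  p_0=17·1+0=17,  q_0=17·0+1=1
a_1=2:  p_1=2·17+1=35,  q_1=2·1+0=2
…
a_4=2:  p_4=2·470+87=1027,  q_4=2·27+5=59
a_5=2:  p_5=2·1027+470=2524,  q_5=2·59+27=145
fundamental: x₁=2524, y₁=145  (since 6370576 − 303·21025 = 1)
k=2:  x_2 = 2524·2524+303·145·145 = 12741151,  y_2 = 2524·145+145·2524 = 731960
k=3:  x_3 = 2524·12741151+303·145·731960 = 64317327724,  y_3 = 2524·731960+145·12741151 = 3694933935
k=4:  x_4 = 2524·64317327724+303·145·3694933935 = 324673857609601,  y_4 = 2524·3694933935+145·64317327724 = 18652025771920

2524 145
12741151 731960
64317327724 3694933935
324673857609601 18652025771920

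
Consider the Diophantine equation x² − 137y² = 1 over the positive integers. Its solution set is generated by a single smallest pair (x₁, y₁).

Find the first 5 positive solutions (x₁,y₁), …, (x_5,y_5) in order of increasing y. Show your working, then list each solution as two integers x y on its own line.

6083073 519712
74007554246657 6322892069952
900386710067742990849 76925228065277725280
10954236171143757109591351297 935883555725460013412300928
133270836576615035597116312473600513 11386095977955005515107946008258208

d=137: √d = [11; 1,2,2,1,1,2,2,1,22] (ℓ=9, odd), read p_17/q_17
step 0: (11, 1)  from 11·(1,0) + (0,1)
…
step 2: (35, 3)  from 2·(12,1) + (11,1)
…
step 4: (117, 10)  from 1·(82,7) + (35,3)
step 5: (199, 17)  from 1·(117,10) + (82,7)
step 6: (515, 44)  from 2·(199,17) + (117,10)
step 7: (1229, 105)  from 2·(515,44) + (199,17)
step 8: (1744, 149)  from 1·(1229,105) + (515,44)
step 9: (39597, 3383)  from 22·(1744,149) + (1229,105)
step 10: (41341, 3532)  from 1·(39597,3383) + (1744,149)
step 11: (122279, 10447)  from 2·(41341,3532) + (39597,3383)
step 12: (285899, 24426)  from 2·(122279,10447) + (41341,3532)
…
step 15: (1796332, 153471)  from 2·(694077,59299) + (408178,34873)
step 16: (4286741, 366241)  from 2·(1796332,153471) + (694077,59299)
step 17: (6083073, 519712)  from 1·(4286741,366241) + (1796332,153471)
fundamental: x₁=6083073, y₁=519712  (since 37003777123329 − 137·270100562944 = 1)
k=2:  x_2 = 6083073·6083073+137·519712·519712 = 74007554246657,  y_2 = 6083073·519712+519712·6083073 = 6322892069952
k=3:  x_3 = 6083073·74007554246657+137·519712·6322892069952 = 900386710067742990849,  y_3 = 6083073·6322892069952+519712·74007554246657 = 76925228065277725280
k=4:  x_4 = 6083073·900386710067742990849+137·519712·76925228065277725280 = 10954236171143757109591351297,  y_4 = 6083073·76925228065277725280+519712·900386710067742990849 = 935883555725460013412300928
k=5:  x_5 = 6083073·10954236171143757109591351297+137·519712·935883555725460013412300928 = 133270836576615035597116312473600513,  y_5 = 6083073·935883555725460013412300928+519712·10954236171143757109591351297 = 11386095977955005515107946008258208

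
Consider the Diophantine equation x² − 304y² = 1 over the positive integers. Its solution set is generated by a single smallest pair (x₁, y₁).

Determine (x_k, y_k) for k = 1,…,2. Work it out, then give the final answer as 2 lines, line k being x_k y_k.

57799 3315
6681448801 383207370

d=304: √d = [17; 2,3,2,1,1,1,1,1,2,3,2,34] (ℓ=12, even), read p_11/q_11
step 0: (17, 1)  from 17·(1,0) + (0,1)
step 1: (35, 2)  from 2·(17,1) + (1,0)
…
step 3: (279, 16)  from 2·(122,7) + (35,2)
step 4: (401, 23)  from 1·(279,16) + (122,7)
…
step 7: (1761, 101)  from 1·(1081,62) + (680,39)
step 8: (2842, 163)  from 1·(1761,101) + (1081,62)
step 9: (7445, 427)  from 2·(2842,163) + (1761,101)
step 10: (25177, 1444)  from 3·(7445,427) + (2842,163)
step 11: (57799, 3315)  from 2·(25177,1444) + (7445,427)
fundamental: x₁=57799, y₁=3315  (since 3340724401 − 304·10989225 = 1)
n=2: (57799,3315)∘(57799,3315) = (57799·57799+304·3315·3315, 57799·3315+3315·57799) = (6681448801,383207370)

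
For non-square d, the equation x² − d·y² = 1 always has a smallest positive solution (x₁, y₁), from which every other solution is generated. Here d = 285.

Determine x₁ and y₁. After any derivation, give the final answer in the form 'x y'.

√285 = [16; 1,7,2,7,1,32, …], period ℓ=6 (even) → k=5
step 0: (16, 1)  from 16·(1,0) + (0,1)
…
step 3: (287, 17)  from 2·(135,8) + (17,1)
step 4: (2144, 127)  from 7·(287,17) + (135,8)
step 5: (2431, 144)  from 1·(2144,127) + (287,17)
→ (2431, 144).  Check: 2431²=5909761, 285·144²=5909760, difference 1.

2431 144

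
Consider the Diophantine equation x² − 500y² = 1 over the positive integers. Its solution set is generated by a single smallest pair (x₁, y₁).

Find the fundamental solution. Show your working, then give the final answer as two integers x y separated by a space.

930249 41602

[22; 2,1,3,2,1,…,1,2,44] for √500; ℓ=14 ⇒ convergent index 13
step 0: (22, 1)  from 22·(1,0) + (0,1)
…
step 3: (246, 11)  from 3·(67,3) + (45,2)
step 4: (559, 25)  from 2·(246,11) + (67,3)
step 5: (805, 36)  from 1·(559,25) + (246,11)
…
step 7: (14445, 646)  from 10·(1364,61) + (805,36)
step 8: (15809, 707)  from 1·(14445,646) + (1364,61)
step 9: (30254, 1353)  from 1·(15809,707) + (14445,646)
step 10: (76317, 3413)  from 2·(30254,1353) + (15809,707)
step 11: (259205, 11592)  from 3·(76317,3413) + (30254,1353)
step 12: (335522, 15005)  from 1·(259205,11592) + (76317,3413)
step 13: (930249, 41602)  from 2·(335522,15005) + (259205,11592)
fundamental: x₁=930249, y₁=41602  (since 865363202001 − 500·1730726404 = 1)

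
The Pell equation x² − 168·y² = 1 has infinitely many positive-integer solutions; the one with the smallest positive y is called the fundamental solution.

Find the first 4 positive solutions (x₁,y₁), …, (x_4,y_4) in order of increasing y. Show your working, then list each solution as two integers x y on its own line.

[12; 1,24] for √168; ℓ=2 ⇒ convergent index 1
a_0=12:  p_0=12·1+0=12,  q_0=12·0+1=1
a_1=1:  p_1=1·12+1=13,  q_1=1·1+0=1
(x₁, y₁) = (13, 1);  13² − 168·1² = 1 ✓
(x_2, y_2) = (13·13 + 168·1·1, 13·1 + 1·13) = (337, 26)
(x_3, y_3) = (13·337 + 168·1·26, 13·26 + 1·337) = (8749, 675)
(x_4, y_4) = (13·8749 + 168·1·675, 13·675 + 1·8749) = (227137, 17524)

13 1
337 26
8749 675
227137 17524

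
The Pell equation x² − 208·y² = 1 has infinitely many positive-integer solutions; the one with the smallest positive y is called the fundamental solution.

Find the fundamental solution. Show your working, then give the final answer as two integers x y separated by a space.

d=208: √d = [14; 2,2,1,2,2,28] (ℓ=6, even), read p_5/q_5
a_0=14:  p_0=14·1+0=14,  q_0=14·0+1=1
a_1=2:  p_1=2·14+1=29,  q_1=2·1+0=2
a_2=2:  p_2=2·29+14=72,  q_2=2·2+1=5
a_3=1:  p_3=1·72+29=101,  q_3=1·5+2=7
a_4=2:  p_4=2·101+72=274,  q_4=2·7+5=19
a_5=2:  p_5=2·274+101=649,  q_5=2·19+7=45
(x₁, y₁) = (649, 45);  649² − 208·45² = 1 ✓

649 45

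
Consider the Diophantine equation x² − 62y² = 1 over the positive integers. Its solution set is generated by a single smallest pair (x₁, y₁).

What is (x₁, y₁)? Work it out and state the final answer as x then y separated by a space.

63 8

√62 → a₀=7, period (1,6,1,14); ℓ=4 even so k=3
step 0: (7, 1)  from 7·(1,0) + (0,1)
step 1: (8, 1)  from 1·(7,1) + (1,0)
step 2: (55, 7)  from 6·(8,1) + (7,1)
step 3: (63, 8)  from 1·(55,7) + (8,1)
→ (63, 8).  Check: 63²=3969, 62·8²=3968, difference 1.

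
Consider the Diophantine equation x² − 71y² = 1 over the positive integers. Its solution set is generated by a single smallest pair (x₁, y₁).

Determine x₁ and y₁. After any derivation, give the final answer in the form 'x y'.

√71 → a₀=8, period (2,2,1,7,1,2,2,16); ℓ=8 even so k=7
a_0=8:  p_0=8·1+0=8,  q_0=8·0+1=1
…
a_6=2:  p_6=2·514+455=1483,  q_6=2·61+54=176
a_7=2:  p_7=2·1483+514=3480,  q_7=2·176+61=413
→ (3480, 413).  Check: 3480²=12110400, 71·413²=12110399, difference 1.

3480 413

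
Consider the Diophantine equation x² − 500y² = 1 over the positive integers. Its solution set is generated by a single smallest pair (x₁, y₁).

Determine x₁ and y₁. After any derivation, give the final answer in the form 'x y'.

930249 41602

d=500: √d = [22; 2,1,3,2,1,…,1,2,44] (ℓ=14, even), read p_13/q_13
k=0  a_k=22  p_k/q_k = 22/1
k=1  a_k=2  p_k/q_k = 45/2
…
k=3  a_k=3  p_k/q_k = 246/11
…
k=5  a_k=1  p_k/q_k = 805/36
k=6  a_k=1  p_k/q_k = 1364/61
k=7  a_k=10  p_k/q_k = 14445/646
…
k=9  a_k=1  p_k/q_k = 30254/1353
k=10  a_k=2  p_k/q_k = 76317/3413
k=11  a_k=3  p_k/q_k = 259205/11592
k=12  a_k=1  p_k/q_k = 335522/15005
k=13  a_k=2  p_k/q_k = 930249/41602
fundamental: x₁=930249, y₁=41602  (since 865363202001 − 500·1730726404 = 1)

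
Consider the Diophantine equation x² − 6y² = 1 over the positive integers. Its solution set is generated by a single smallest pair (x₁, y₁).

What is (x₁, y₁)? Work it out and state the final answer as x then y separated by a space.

d=6: √d = [2; 2,4] (ℓ=2, even), read p_1/q_1
step 0: (2, 1)  from 2·(1,0) + (0,1)
step 1: (5, 2)  from 2·(2,1) + (1,0)
(x₁, y₁) = (5, 2);  5² − 6·2² = 1 ✓

5 2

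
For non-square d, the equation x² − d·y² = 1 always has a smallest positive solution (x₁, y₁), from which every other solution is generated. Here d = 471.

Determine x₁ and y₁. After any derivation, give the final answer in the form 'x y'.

d=471: √d = [21; 1,2,2,1,3,…,2,1,42] (ℓ=14, even), read p_13/q_13
k=0  a_k=21  p_k/q_k = 21/1
k=1  a_k=1  p_k/q_k = 22/1
k=2  a_k=2  p_k/q_k = 65/3
k=3  a_k=2  p_k/q_k = 152/7
k=4  a_k=1  p_k/q_k = 217/10
…
k=6  a_k=4  p_k/q_k = 3429/158
k=7  a_k=14  p_k/q_k = 48809/2249
k=8  a_k=4  p_k/q_k = 198665/9154
k=9  a_k=3  p_k/q_k = 644804/29711
k=10  a_k=1  p_k/q_k = 843469/38865
…
k=12  a_k=2  p_k/q_k = 5506953/253747
k=13  a_k=1  p_k/q_k = 7838695/361188
(x₁, y₁) = (7838695, 361188);  7838695² − 471·361188² = 1 ✓

7838695 361188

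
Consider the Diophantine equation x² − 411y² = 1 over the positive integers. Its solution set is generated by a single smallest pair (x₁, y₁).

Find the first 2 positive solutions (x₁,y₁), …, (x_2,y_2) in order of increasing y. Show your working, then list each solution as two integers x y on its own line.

[20; 3,1,1,1,19,1,1,1,3,40] for √411; ℓ=10 ⇒ convergent index 9
i=0: a=20 ⇒ p=20, q=1
i=1: a=3 ⇒ p=61, q=3
…
i=5: a=19 ⇒ p=4379, q=216
…
i=8: a=1 ⇒ p=13583, q=670
i=9: a=3 ⇒ p=49730, q=2453
(x₁, y₁) = (49730, 2453);  49730² − 411·2453² = 1 ✓
k=2:  x_2 = 49730·49730+411·2453·2453 = 4946145799,  y_2 = 49730·2453+2453·49730 = 243975380

49730 2453
4946145799 243975380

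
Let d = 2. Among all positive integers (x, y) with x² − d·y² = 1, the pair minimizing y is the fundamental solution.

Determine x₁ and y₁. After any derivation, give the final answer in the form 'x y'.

3 2

[1; 2] for √2; ℓ=1 ⇒ convergent index 1
a_0=1:  p_0=1·1+0=1,  q_0=1·0+1=1
a_1=2:  p_1=2·1+1=3,  q_1=2·1+0=2
→ (3, 2).  Check: 3²=9, 2·2²=8, difference 1.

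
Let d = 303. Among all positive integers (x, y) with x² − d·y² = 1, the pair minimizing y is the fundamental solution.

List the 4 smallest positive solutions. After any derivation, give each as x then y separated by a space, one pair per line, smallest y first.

√303 = [17; 2,2,5,2,2,34, …], period ℓ=6 (even) → k=5
a_0=17:  p_0=17·1+0=17,  q_0=17·0+1=1
…
a_4=2:  p_4=2·470+87=1027,  q_4=2·27+5=59
a_5=2:  p_5=2·1027+470=2524,  q_5=2·59+27=145
fundamental: x₁=2524, y₁=145  (since 6370576 − 303·21025 = 1)
(2524+145√303)^2 = 12741151 + 731960√303
(2524+145√303)^3 = 64317327724 + 3694933935√303
(2524+145√303)^4 = 324673857609601 + 18652025771920√303

2524 145
12741151 731960
64317327724 3694933935
324673857609601 18652025771920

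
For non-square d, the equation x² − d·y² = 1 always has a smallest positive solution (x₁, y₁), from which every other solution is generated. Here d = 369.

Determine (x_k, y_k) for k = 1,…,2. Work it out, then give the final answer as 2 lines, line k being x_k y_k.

d=369: √d = [19; 4,1,3,2,7,4,7,2,3,1,4,38] (ℓ=12, even), read p_11/q_11
k=0  a_k=19  p_k/q_k = 19/1
k=1  a_k=4  p_k/q_k = 77/4
k=2  a_k=1  p_k/q_k = 96/5
k=3  a_k=3  p_k/q_k = 365/19
…
k=5  a_k=7  p_k/q_k = 6147/320
k=6  a_k=4  p_k/q_k = 25414/1323
…
k=8  a_k=2  p_k/q_k = 393504/20485
k=9  a_k=3  p_k/q_k = 1364557/71036
k=10  a_k=1  p_k/q_k = 1758061/91521
k=11  a_k=4  p_k/q_k = 8396801/437120
(x₁, y₁) = (8396801, 437120);  8396801² − 369·437120² = 1 ✓
(x_2, y_2) = (8396801·8396801 + 369·437120·437120, 8396801·437120 + 437120·8396801) = (141012534067201, 7340819306240)

8396801 437120
141012534067201 7340819306240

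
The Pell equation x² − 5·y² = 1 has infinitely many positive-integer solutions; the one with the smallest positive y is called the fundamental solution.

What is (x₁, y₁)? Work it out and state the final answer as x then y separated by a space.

9 4

√5 = [2; 4, …], period ℓ=1 (odd) → k=1
a_0=2:  p_0=2·1+0=2,  q_0=2·0+1=1
a_1=4:  p_1=4·2+1=9,  q_1=4·1+0=4
→ (9, 4).  Check: 9²=81, 5·4²=80, difference 1.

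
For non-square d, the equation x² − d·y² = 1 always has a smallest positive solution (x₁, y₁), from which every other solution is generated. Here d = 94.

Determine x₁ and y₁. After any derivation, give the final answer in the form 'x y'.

2143295 221064

√94 → a₀=9, period (1,2,3,1,1,…,2,1,18); ℓ=16 even so k=15
step 0: (9, 1)  from 9·(1,0) + (0,1)
…
step 2: (29, 3)  from 2·(10,1) + (9,1)
step 3: (97, 10)  from 3·(29,3) + (10,1)
…
step 7: (1464, 151)  from 1·(1241,128) + (223,23)
…
step 9: (14417, 1487)  from 1·(12953,1336) + (1464,151)
step 10: (85038, 8771)  from 5·(14417,1487) + (12953,1336)
step 11: (99455, 10258)  from 1·(85038,8771) + (14417,1487)
…
step 14: (1490361, 153719)  from 2·(652934,67345) + (184493,19029)
step 15: (2143295, 221064)  from 1·(1490361,153719) + (652934,67345)
→ (2143295, 221064).  Check: 2143295²=4593713457025, 94·221064²=4593713457024, difference 1.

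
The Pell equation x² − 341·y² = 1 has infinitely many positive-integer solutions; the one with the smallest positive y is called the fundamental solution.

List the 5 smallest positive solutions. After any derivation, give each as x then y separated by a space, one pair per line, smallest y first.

[18; 2,6,1,8,2,…,6,2,36] for √341; ℓ=14 ⇒ convergent index 13
a_0=18:  p_0=18·1+0=18,  q_0=18·0+1=1
…
a_3=1:  p_3=1·240+37=277,  q_3=1·13+2=15
a_4=8:  p_4=8·277+240=2456,  q_4=8·15+13=133
a_5=2:  p_5=2·2456+277=5189,  q_5=2·133+15=281
…
a_11=1:  p_11=1·641940+76727=718667,  q_11=1·34763+4155=38918
a_12=6:  p_12=6·718667+641940=4953942,  q_12=6·38918+34763=268271
a_13=2:  p_13=2·4953942+718667=10626551,  q_13=2·268271+38918=575460
(x₁, y₁) = (10626551, 575460);  10626551² − 341·575460² = 1 ✓
(x_2, y_2) = (10626551·10626551 + 341·575460·575460, 10626551·575460 + 575460·10626551) = (225847172311201, 12230310076920)
(x_3, y_3) = (10626551·225847172311201 + 341·575460·12230310076920, 10626551·12230310076920 + 575460·225847172311201) = (4799952989541519968951, 259932027556408030380)
(x_4, y_4) = (10626551·4799952989541519968951 + 341·575460·259932027556408030380, 10626551·259932027556408030380 + 575460·4799952989541519968951) = (102013890481930631287980124801, 5524361894723138392975161840)
(x_5, y_5) = (10626551·102013890481930631287980124801 + 341·575460·5524361894723138392975161840, 10626551·5524361894723138392975161840 + 575460·102013890481930631287980124801) = (2168111619829296063734843424848413751, 117409826833463862093989641643997300)

10626551 575460
225847172311201 12230310076920
4799952989541519968951 259932027556408030380
102013890481930631287980124801 5524361894723138392975161840
2168111619829296063734843424848413751 117409826833463862093989641643997300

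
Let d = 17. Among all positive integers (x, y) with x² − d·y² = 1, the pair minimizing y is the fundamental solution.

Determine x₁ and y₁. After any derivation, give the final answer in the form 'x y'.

33 8

√17 → a₀=4, period (8); ℓ=1 odd so k=1
a_0=4:  p_0=4·1+0=4,  q_0=4·0+1=1
a_1=8:  p_1=8·4+1=33,  q_1=8·1+0=8
fundamental: x₁=33, y₁=8  (since 1089 − 17·64 = 1)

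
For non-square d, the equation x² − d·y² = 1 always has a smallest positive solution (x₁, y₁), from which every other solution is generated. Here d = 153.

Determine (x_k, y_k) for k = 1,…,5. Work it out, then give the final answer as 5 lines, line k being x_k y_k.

2177 176
9478657 766304
41270070401 3336487440
179689877047297 14527065547456
782369683393860737 63250840057135984

[12; 2,1,2,2,2,1,2,24] for √153; ℓ=8 ⇒ convergent index 7
step 0: (12, 1)  from 12·(1,0) + (0,1)
step 1: (25, 2)  from 2·(12,1) + (1,0)
step 2: (37, 3)  from 1·(25,2) + (12,1)
step 3: (99, 8)  from 2·(37,3) + (25,2)
…
step 5: (569, 46)  from 2·(235,19) + (99,8)
step 6: (804, 65)  from 1·(569,46) + (235,19)
step 7: (2177, 176)  from 2·(804,65) + (569,46)
fundamental: x₁=2177, y₁=176  (since 4739329 − 153·30976 = 1)
k=2:  x_2 = 2177·2177+153·176·176 = 9478657,  y_2 = 2177·176+176·2177 = 766304
k=3:  x_3 = 2177·9478657+153·176·766304 = 41270070401,  y_3 = 2177·766304+176·9478657 = 3336487440
k=4:  x_4 = 2177·41270070401+153·176·3336487440 = 179689877047297,  y_4 = 2177·3336487440+176·41270070401 = 14527065547456
k=5:  x_5 = 2177·179689877047297+153·176·14527065547456 = 782369683393860737,  y_5 = 2177·14527065547456+176·179689877047297 = 63250840057135984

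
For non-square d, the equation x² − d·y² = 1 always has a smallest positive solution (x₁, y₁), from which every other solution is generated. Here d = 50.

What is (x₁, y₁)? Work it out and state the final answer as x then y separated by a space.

99 14

[7; 14] for √50; ℓ=1 ⇒ convergent index 1
k=0  a_k=7  p_k/q_k = 7/1
k=1  a_k=14  p_k/q_k = 99/14
fundamental: x₁=99, y₁=14  (since 9801 − 50·196 = 1)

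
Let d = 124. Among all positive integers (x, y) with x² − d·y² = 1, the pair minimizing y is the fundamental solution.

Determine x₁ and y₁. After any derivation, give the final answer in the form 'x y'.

4620799 414960

d=124: √d = [11; 7,2,1,1,1,…,2,7,22] (ℓ=16, even), read p_15/q_15
step 0: (11, 1)  from 11·(1,0) + (0,1)
…
step 2: (167, 15)  from 2·(78,7) + (11,1)
…
step 4: (412, 37)  from 1·(245,22) + (167,15)
step 5: (657, 59)  from 1·(412,37) + (245,22)
step 6: (2383, 214)  from 3·(657,59) + (412,37)
step 7: (3040, 273)  from 1·(2383,214) + (657,59)
…
step 9: (17583, 1579)  from 1·(14543,1306) + (3040,273)
step 10: (67292, 6043)  from 3·(17583,1579) + (14543,1306)
step 11: (84875, 7622)  from 1·(67292,6043) + (17583,1579)
step 12: (152167, 13665)  from 1·(84875,7622) + (67292,6043)
step 13: (237042, 21287)  from 1·(152167,13665) + (84875,7622)
step 14: (626251, 56239)  from 2·(237042,21287) + (152167,13665)
step 15: (4620799, 414960)  from 7·(626251,56239) + (237042,21287)
→ (4620799, 414960).  Check: 4620799²=21351783398401, 124·414960²=21351783398400, difference 1.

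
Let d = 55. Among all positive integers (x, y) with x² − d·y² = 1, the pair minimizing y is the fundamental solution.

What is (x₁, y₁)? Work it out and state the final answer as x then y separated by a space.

89 12

√55 = [7; 2,2,2,14, …], period ℓ=4 (even) → k=3
k=0  a_k=7  p_k/q_k = 7/1
…
k=2  a_k=2  p_k/q_k = 37/5
k=3  a_k=2  p_k/q_k = 89/12
(x₁, y₁) = (89, 12);  89² − 55·12² = 1 ✓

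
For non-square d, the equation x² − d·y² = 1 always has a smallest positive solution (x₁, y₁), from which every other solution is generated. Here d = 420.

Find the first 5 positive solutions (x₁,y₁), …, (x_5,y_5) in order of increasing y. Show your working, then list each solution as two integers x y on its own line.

√420 → a₀=20, period (2,40); ℓ=2 even so k=1
k=0  a_k=20  p_k/q_k = 20/1
k=1  a_k=2  p_k/q_k = 41/2
fundamental: x₁=41, y₁=2  (since 1681 − 420·4 = 1)
(x_2, y_2) = (41·41 + 420·2·2, 41·2 + 2·41) = (3361, 164)
(x_3, y_3) = (41·3361 + 420·2·164, 41·164 + 2·3361) = (275561, 13446)
(x_4, y_4) = (41·275561 + 420·2·13446, 41·13446 + 2·275561) = (22592641, 1102408)
(x_5, y_5) = (41·22592641 + 420·2·1102408, 41·1102408 + 2·22592641) = (1852321001, 90384010)

41 2
3361 164
275561 13446
22592641 1102408
1852321001 90384010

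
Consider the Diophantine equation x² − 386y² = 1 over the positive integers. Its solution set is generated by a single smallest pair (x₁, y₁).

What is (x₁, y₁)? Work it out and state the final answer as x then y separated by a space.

[19; 1,1,1,4,1,18,1,4,1,1,1,38] for √386; ℓ=12 ⇒ convergent index 11
k=0  a_k=19  p_k/q_k = 19/1
…
k=4  a_k=4  p_k/q_k = 275/14
…
k=7  a_k=1  p_k/q_k = 6621/337
k=8  a_k=4  p_k/q_k = 32771/1668
…
k=10  a_k=1  p_k/q_k = 72163/3673
k=11  a_k=1  p_k/q_k = 111555/5678
fundamental: x₁=111555, y₁=5678  (since 12444518025 − 386·32239684 = 1)

111555 5678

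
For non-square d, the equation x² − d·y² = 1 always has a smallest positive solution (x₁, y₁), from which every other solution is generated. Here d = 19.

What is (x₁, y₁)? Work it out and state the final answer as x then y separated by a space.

170 39

√19 = [4; 2,1,3,1,2,8, …], period ℓ=6 (even) → k=5
k=0  a_k=4  p_k/q_k = 4/1
…
k=3  a_k=3  p_k/q_k = 48/11
k=4  a_k=1  p_k/q_k = 61/14
k=5  a_k=2  p_k/q_k = 170/39
→ (170, 39).  Check: 170²=28900, 19·39²=28899, difference 1.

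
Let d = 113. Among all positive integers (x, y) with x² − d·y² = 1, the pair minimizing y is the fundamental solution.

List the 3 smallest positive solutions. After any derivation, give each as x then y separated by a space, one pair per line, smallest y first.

1204353 113296
2900932297217 272896754976
6987493029899166849 657328051091107760

[10; 1,1,1,2,2,1,1,1,20] for √113; ℓ=9 ⇒ convergent index 17
i=0: a=10 ⇒ p=10, q=1
i=1: a=1 ⇒ p=11, q=1
i=2: a=1 ⇒ p=21, q=2
i=3: a=1 ⇒ p=32, q=3
i=4: a=2 ⇒ p=85, q=8
…
i=6: a=1 ⇒ p=287, q=27
i=7: a=1 ⇒ p=489, q=46
…
i=9: a=20 ⇒ p=16009, q=1506
…
i=12: a=1 ⇒ p=49579, q=4664
i=13: a=2 ⇒ p=131952, q=12413
…
i=16: a=1 ⇒ p=758918, q=71393
i=17: a=1 ⇒ p=1204353, q=113296
fundamental: x₁=1204353, y₁=113296  (since 1450466148609 − 113·12835983616 = 1)
n=2: (1204353,113296)∘(1204353,113296) = (1204353·1204353+113·113296·113296, 1204353·113296+113296·1204353) = (2900932297217,272896754976)
n=3: (2900932297217,272896754976)∘(1204353,113296) = (1204353·2900932297217+113·113296·272896754976, 1204353·272896754976+113296·2900932297217) = (6987493029899166849,657328051091107760)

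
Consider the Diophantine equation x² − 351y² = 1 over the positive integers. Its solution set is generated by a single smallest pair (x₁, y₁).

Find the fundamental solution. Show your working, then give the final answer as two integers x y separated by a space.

62425 3332

√351 = [18; 1,2,1,3,2,2,2,3,1,2,1,36, …], period ℓ=12 (even) → k=11
i=0: a=18 ⇒ p=18, q=1
i=1: a=1 ⇒ p=19, q=1
i=2: a=2 ⇒ p=56, q=3
i=3: a=1 ⇒ p=75, q=4
i=4: a=3 ⇒ p=281, q=15
i=5: a=2 ⇒ p=637, q=34
i=6: a=2 ⇒ p=1555, q=83
i=7: a=2 ⇒ p=3747, q=200
i=8: a=3 ⇒ p=12796, q=683
i=9: a=1 ⇒ p=16543, q=883
i=10: a=2 ⇒ p=45882, q=2449
i=11: a=1 ⇒ p=62425, q=3332
fundamental: x₁=62425, y₁=3332  (since 3896880625 − 351·11102224 = 1)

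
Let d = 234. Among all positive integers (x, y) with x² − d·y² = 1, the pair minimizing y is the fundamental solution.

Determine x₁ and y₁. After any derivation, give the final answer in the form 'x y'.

d=234: √d = [15; 3,2,1,2,1,2,3,30] (ℓ=8, even), read p_7/q_7
a_0=15:  p_0=15·1+0=15,  q_0=15·0+1=1
a_1=3:  p_1=3·15+1=46,  q_1=3·1+0=3
a_2=2:  p_2=2·46+15=107,  q_2=2·3+1=7
a_3=1:  p_3=1·107+46=153,  q_3=1·7+3=10
a_4=2:  p_4=2·153+107=413,  q_4=2·10+7=27
a_5=1:  p_5=1·413+153=566,  q_5=1·27+10=37
a_6=2:  p_6=2·566+413=1545,  q_6=2·37+27=101
a_7=3:  p_7=3·1545+566=5201,  q_7=3·101+37=340
(x₁, y₁) = (5201, 340);  5201² − 234·340² = 1 ✓

5201 340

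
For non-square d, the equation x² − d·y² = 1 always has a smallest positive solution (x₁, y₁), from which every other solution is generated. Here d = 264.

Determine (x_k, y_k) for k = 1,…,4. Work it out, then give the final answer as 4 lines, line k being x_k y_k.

[16; 4,32] for √264; ℓ=2 ⇒ convergent index 1
k=0  a_k=16  p_k/q_k = 16/1
k=1  a_k=4  p_k/q_k = 65/4
→ (65, 4).  Check: 65²=4225, 264·4²=4224, difference 1.
k=2:  x_2 = 65·65+264·4·4 = 8449,  y_2 = 65·4+4·65 = 520
k=3:  x_3 = 65·8449+264·4·520 = 1098305,  y_3 = 65·520+4·8449 = 67596
k=4:  x_4 = 65·1098305+264·4·67596 = 142771201,  y_4 = 65·67596+4·1098305 = 8786960

65 4
8449 520
1098305 67596
142771201 8786960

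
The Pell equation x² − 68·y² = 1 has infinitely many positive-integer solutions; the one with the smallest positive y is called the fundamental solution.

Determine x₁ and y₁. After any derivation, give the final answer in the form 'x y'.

√68 = [8; 4,16, …], period ℓ=2 (even) → k=1
i=0: a=8 ⇒ p=8, q=1
i=1: a=4 ⇒ p=33, q=4
→ (33, 4).  Check: 33²=1089, 68·4²=1088, difference 1.

33 4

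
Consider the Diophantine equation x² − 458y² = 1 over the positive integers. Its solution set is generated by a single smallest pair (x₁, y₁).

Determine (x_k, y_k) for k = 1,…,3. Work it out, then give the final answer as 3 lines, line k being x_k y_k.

22899 1070
1048728401 49003860
48029663286099 2244278779210

√458 = [21; 2,2,42, …], period ℓ=3 (odd) → k=5
step 0: (21, 1)  from 21·(1,0) + (0,1)
…
step 2: (107, 5)  from 2·(43,2) + (21,1)
step 3: (4537, 212)  from 42·(107,5) + (43,2)
step 4: (9181, 429)  from 2·(4537,212) + (107,5)
step 5: (22899, 1070)  from 2·(9181,429) + (4537,212)
fundamental: x₁=22899, y₁=1070  (since 524364201 − 458·1144900 = 1)
n=2: (22899,1070)∘(22899,1070) = (22899·22899+458·1070·1070, 22899·1070+1070·22899) = (1048728401,49003860)
n=3: (1048728401,49003860)∘(22899,1070) = (22899·1048728401+458·1070·49003860, 22899·49003860+1070·1048728401) = (48029663286099,2244278779210)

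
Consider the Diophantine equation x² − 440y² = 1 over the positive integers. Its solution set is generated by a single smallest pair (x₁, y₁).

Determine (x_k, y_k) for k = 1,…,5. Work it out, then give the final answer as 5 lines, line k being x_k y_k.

√440 = [20; 1,40, …], period ℓ=2 (even) → k=1
k=0  a_k=20  p_k/q_k = 20/1
k=1  a_k=1  p_k/q_k = 21/1
(x₁, y₁) = (21, 1);  21² − 440·1² = 1 ✓
(x_2, y_2) = (21·21 + 440·1·1, 21·1 + 1·21) = (881, 42)
(x_3, y_3) = (21·881 + 440·1·42, 21·42 + 1·881) = (36981, 1763)
(x_4, y_4) = (21·36981 + 440·1·1763, 21·1763 + 1·36981) = (1552321, 74004)
(x_5, y_5) = (21·1552321 + 440·1·74004, 21·74004 + 1·1552321) = (65160501, 3106405)

21 1
881 42
36981 1763
1552321 74004
65160501 3106405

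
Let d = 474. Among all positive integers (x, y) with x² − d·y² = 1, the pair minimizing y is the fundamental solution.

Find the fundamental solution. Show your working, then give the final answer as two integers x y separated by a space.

√474 = [21; 1,3,2,1,1,…,3,1,42, …], period ℓ=14 (even) → k=13
step 0: (21, 1)  from 21·(1,0) + (0,1)
step 1: (22, 1)  from 1·(21,1) + (1,0)
…
step 8: (5813, 267)  from 1·(5051,232) + (762,35)
…
step 12: (149331, 6859)  from 3·(44218,2031) + (16677,766)
step 13: (193549, 8890)  from 1·(149331,6859) + (44218,2031)
(x₁, y₁) = (193549, 8890);  193549² − 474·8890² = 1 ✓

193549 8890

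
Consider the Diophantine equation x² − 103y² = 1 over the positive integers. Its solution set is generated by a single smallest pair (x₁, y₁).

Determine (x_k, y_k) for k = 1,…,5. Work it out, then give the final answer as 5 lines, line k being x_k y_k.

227528 22419
103537981567 10201900464
47115579739725224 4642436017523565
21440227253936863550977 2112568364380001494176
9756504053220377800313664488 961336909616663523916230291

√103 = [10; 6,1,2,1,1,9,1,1,2,1,6,20, …], period ℓ=12 (even) → k=11
step 0: (10, 1)  from 10·(1,0) + (0,1)
step 1: (61, 6)  from 6·(10,1) + (1,0)
…
step 3: (203, 20)  from 2·(71,7) + (61,6)
…
step 10: (33877, 3338)  from 1·(24266,2391) + (9611,947)
step 11: (227528, 22419)  from 6·(33877,3338) + (24266,2391)
fundamental: x₁=227528, y₁=22419  (since 51768990784 − 103·502611561 = 1)
n=2: (227528,22419)∘(227528,22419) = (227528·227528+103·22419·22419, 227528·22419+22419·227528) = (103537981567,10201900464)
n=3: (103537981567,10201900464)∘(227528,22419) = (227528·103537981567+103·22419·10201900464, 227528·10201900464+22419·103537981567) = (47115579739725224,4642436017523565)
n=4: (47115579739725224,4642436017523565)∘(227528,22419) = (227528·47115579739725224+103·22419·4642436017523565, 227528·4642436017523565+22419·47115579739725224) = (21440227253936863550977,2112568364380001494176)
n=5: (21440227253936863550977,2112568364380001494176)∘(227528,22419) = (227528·21440227253936863550977+103·22419·2112568364380001494176, 227528·2112568364380001494176+22419·21440227253936863550977) = (9756504053220377800313664488,961336909616663523916230291)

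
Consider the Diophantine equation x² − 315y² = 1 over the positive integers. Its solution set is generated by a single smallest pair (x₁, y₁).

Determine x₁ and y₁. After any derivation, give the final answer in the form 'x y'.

√315 = [17; 1,2,1,34, …], period ℓ=4 (even) → k=3
a_0=17:  p_0=17·1+0=17,  q_0=17·0+1=1
a_1=1:  p_1=1·17+1=18,  q_1=1·1+0=1
a_2=2:  p_2=2·18+17=53,  q_2=2·1+1=3
a_3=1:  p_3=1·53+18=71,  q_3=1·3+1=4
(x₁, y₁) = (71, 4);  71² − 315·4² = 1 ✓

71 4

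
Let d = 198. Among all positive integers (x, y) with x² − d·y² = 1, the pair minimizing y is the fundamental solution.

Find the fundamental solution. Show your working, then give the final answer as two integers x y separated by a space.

197 14

√198 → a₀=14, period (14,28); ℓ=2 even so k=1
step 0: (14, 1)  from 14·(1,0) + (0,1)
step 1: (197, 14)  from 14·(14,1) + (1,0)
(x₁, y₁) = (197, 14);  197² − 198·14² = 1 ✓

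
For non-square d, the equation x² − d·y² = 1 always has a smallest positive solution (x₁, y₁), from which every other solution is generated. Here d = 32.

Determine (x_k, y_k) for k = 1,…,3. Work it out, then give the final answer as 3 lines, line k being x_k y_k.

√32 = [5; 1,1,1,10, …], period ℓ=4 (even) → k=3
a_0=5:  p_0=5·1+0=5,  q_0=5·0+1=1
…
a_2=1:  p_2=1·6+5=11,  q_2=1·1+1=2
a_3=1:  p_3=1·11+6=17,  q_3=1·2+1=3
fundamental: x₁=17, y₁=3  (since 289 − 32·9 = 1)
k=2:  x_2 = 17·17+32·3·3 = 577,  y_2 = 17·3+3·17 = 102
k=3:  x_3 = 17·577+32·3·102 = 19601,  y_3 = 17·102+3·577 = 3465

17 3
577 102
19601 3465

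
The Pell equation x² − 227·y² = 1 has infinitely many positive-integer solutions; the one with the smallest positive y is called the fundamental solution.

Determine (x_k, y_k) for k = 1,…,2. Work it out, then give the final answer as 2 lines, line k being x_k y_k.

√227 = [15; 15,30, …], period ℓ=2 (even) → k=1
k=0  a_k=15  p_k/q_k = 15/1
k=1  a_k=15  p_k/q_k = 226/15
fundamental: x₁=226, y₁=15  (since 51076 − 227·225 = 1)
(226+15√227)^2 = 102151 + 6780√227

226 15
102151 6780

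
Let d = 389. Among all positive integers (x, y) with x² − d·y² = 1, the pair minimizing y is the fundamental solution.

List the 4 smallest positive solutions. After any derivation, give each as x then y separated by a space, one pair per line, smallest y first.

√389 → a₀=19, period (1,2,1,1,1,1,2,1,38); ℓ=9 odd so k=17
i=0: a=19 ⇒ p=19, q=1
i=1: a=1 ⇒ p=20, q=1
i=2: a=2 ⇒ p=59, q=3
…
i=4: a=1 ⇒ p=138, q=7
…
i=6: a=1 ⇒ p=355, q=18
…
i=9: a=38 ⇒ p=49643, q=2517
i=10: a=1 ⇒ p=50925, q=2582
i=11: a=2 ⇒ p=151493, q=7681
…
i=13: a=1 ⇒ p=353911, q=17944
…
i=15: a=1 ⇒ p=910240, q=46151
i=16: a=2 ⇒ p=2376809, q=120509
i=17: a=1 ⇒ p=3287049, q=166660
fundamental: x₁=3287049, y₁=166660  (since 10804691128401 − 389·27775555600 = 1)
k=2:  x_2 = 3287049·3287049+389·166660·166660 = 21609382256801,  y_2 = 3287049·166660+166660·3287049 = 1095639172680
k=3:  x_3 = 3287049·21609382256801+389·166660·1095639172680 = 142062196675667653449,  y_3 = 3287049·1095639172680+166660·21609382256801 = 7202839293837075980
k=4:  x_4 = 3287049·142062196675667653449+389·166660·7202839293837075980 = 933930803041091759821507201,  y_4 = 3287049·7202839293837075980+166660·142062196675667653449 = 47352171395934637886793360

3287049 166660
21609382256801 1095639172680
142062196675667653449 7202839293837075980
933930803041091759821507201 47352171395934637886793360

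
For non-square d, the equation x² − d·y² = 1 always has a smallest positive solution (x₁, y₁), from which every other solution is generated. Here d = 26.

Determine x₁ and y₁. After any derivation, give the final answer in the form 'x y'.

51 10

d=26: √d = [5; 10] (ℓ=1, odd), read p_1/q_1
step 0: (5, 1)  from 5·(1,0) + (0,1)
step 1: (51, 10)  from 10·(5,1) + (1,0)
(x₁, y₁) = (51, 10);  51² − 26·10² = 1 ✓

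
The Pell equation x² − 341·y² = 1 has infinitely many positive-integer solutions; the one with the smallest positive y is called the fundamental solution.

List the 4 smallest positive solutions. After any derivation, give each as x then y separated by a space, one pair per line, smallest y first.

10626551 575460
225847172311201 12230310076920
4799952989541519968951 259932027556408030380
102013890481930631287980124801 5524361894723138392975161840

[18; 2,6,1,8,2,…,6,2,36] for √341; ℓ=14 ⇒ convergent index 13
step 0: (18, 1)  from 18·(1,0) + (0,1)
…
step 2: (240, 13)  from 6·(37,2) + (18,1)
…
step 4: (2456, 133)  from 8·(277,15) + (240,13)
step 5: (5189, 281)  from 2·(2456,133) + (277,15)
…
step 8: (28124, 1523)  from 1·(20479,1109) + (7645,414)
…
step 12: (4953942, 268271)  from 6·(718667,38918) + (641940,34763)
step 13: (10626551, 575460)  from 2·(4953942,268271) + (718667,38918)
→ (10626551, 575460).  Check: 10626551²=112923586155601, 341·575460²=112923586155600, difference 1.
(x_2, y_2) = (10626551·10626551 + 341·575460·575460, 10626551·575460 + 575460·10626551) = (225847172311201, 12230310076920)
(x_3, y_3) = (10626551·225847172311201 + 341·575460·12230310076920, 10626551·12230310076920 + 575460·225847172311201) = (4799952989541519968951, 259932027556408030380)
(x_4, y_4) = (10626551·4799952989541519968951 + 341·575460·259932027556408030380, 10626551·259932027556408030380 + 575460·4799952989541519968951) = (102013890481930631287980124801, 5524361894723138392975161840)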